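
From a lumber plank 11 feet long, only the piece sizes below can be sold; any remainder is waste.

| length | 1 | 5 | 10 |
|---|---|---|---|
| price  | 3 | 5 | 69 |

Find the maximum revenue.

72

Consider every possible first cut. f[k] is the best of p[i]+f[k−i] over all sellable i≤k.
f[1] = 3
f[2] = 6  (first piece 1, then f[1]=3)
f[3] = 9  (first piece 1, then f[2]=6)
f[4] = 12  (first piece 1, then f[3]=9)
f[5] = max(3+12, 5+0) = 15
f[6] = max(3+15, 5+3) = 18
f[7] = max(3+18, 5+6) = 21
f[8] = max(3+21, 5+9) = 24
f[9] = max(3+24, 5+12) = 27
f[10] = max(3+27, 5+15, 69+0) = 69
f[11] = max(3+69, 5+18, 69+3) = 72
One optimal cutting: 10 + 1 → $72.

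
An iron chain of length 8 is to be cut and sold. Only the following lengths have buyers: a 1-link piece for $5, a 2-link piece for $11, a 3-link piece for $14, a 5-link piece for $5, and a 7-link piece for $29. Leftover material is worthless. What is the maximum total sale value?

Consider every possible first cut. r[k] is the best of p[i]+r[k−i] over all sellable i≤k.
r[1] = 5
r[2] = 11
r[3] = 16  (first piece 1, then r[2]=11)
r[4] = 22  (first piece 2, then r[2]=11)
r[5] = 27  (first piece 1, then r[4]=22)
r[6] = 33  (first piece 2, then r[4]=22)
r[7] = 38  (first piece 1, then r[6]=33)
r[8] = 44  (first piece 2, then r[6]=33)
One optimal cutting: 2 + 2 + 2 + 2 → $44.

44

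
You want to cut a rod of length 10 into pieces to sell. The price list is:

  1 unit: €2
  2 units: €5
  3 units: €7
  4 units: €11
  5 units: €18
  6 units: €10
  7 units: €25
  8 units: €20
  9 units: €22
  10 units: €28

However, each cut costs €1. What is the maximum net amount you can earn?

Let v[k] be the best obtainable value from length k. For each k, try every first piece i and keep the best of price[i] + v[k−i] minus the 1 cut fee when i<k.
v[1] = 2
v[2] = max(2+2-1, 5+0) = 5
v[3] = max(2+5-1, 5+2-1, 7+0) = 7
v[4] = max(2+7-1, 5+5-1, 7+2-1, 11+0) = 11
v[5] = max(2+11-1, 5+7-1, 7+5-1, 11+2-1, 18+0) = 18
v[6] = max(2+18-1, 5+11-1, 7+7-1, 11+5-1, 18+2-1, 10+0) = 19
v[7] = max(2+19-1, 5+18-1, 7+11-1, …, 10+2-1, 25+0) = 25
v[8] = max(2+25-1, 5+19-1, 7+18-1, …, 25+2-1, 20+0) = 26
v[9] = max(2+26-1, 5+25-1, 7+19-1, …, 20+2-1, 22+0) = 29
v[10] = max(2+29-1, 5+26-1, 7+25-1, …, 22+2-1, 28+0) = 35
One optimal plan: pieces 5 + 5 (1 cut) → €36 − €1 = €35.

35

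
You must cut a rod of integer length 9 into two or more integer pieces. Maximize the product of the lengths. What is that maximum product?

Fill prod[k] for k=2..9: at each k try every first piece i and multiply by the better of (k−i) uncut or prod[k−i].
Small cases: prod[2]=1, prod[3]=2.
prod[4] = max(1·3, 2·2, 3·1) = 4
prod[5] = max(1·4, 2·3, 3·2, 4·1) = 6
prod[6] = max(1·6, 2·4, 3·3, 4·2, 5·1) = 9
prod[7] = max(1·9, 2·6, 3·4, 4·3, 5·2, 6·1) = 12
prod[8] = max(1·12, 2·9, 3·6, …, 6·2, 7·1) = 18
prod[9] = max(1·18, 2·12, 3·9, …, 7·2, 8·1) = 27
One optimal split: 3 + 3 + 3; product 3·3·3 = 27.

27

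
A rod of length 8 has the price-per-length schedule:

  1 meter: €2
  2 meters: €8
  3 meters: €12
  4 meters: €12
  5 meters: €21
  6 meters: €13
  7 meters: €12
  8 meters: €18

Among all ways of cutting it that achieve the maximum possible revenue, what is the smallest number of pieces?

2

Build r[k] bottom-up: r[k] = max over allowed piece i of (p[i] + r[k−i]).
r[1] = 2
r[2] = max(2+2, 8+0) = 8
r[3] = max(2+8, 8+2, 12+0) = 12
r[4] = max(2+12, 8+8, 12+2, 12+0) = 16
r[5] = max(2+16, 8+12, 12+8, 12+2, 21+0) = 21
r[6] = max(2+21, 8+16, 12+12, 12+8, 21+2, 13+0) = 24
r[7] = max(2+24, 8+21, 12+16, …, 13+2, 12+0) = 29
r[8] = max(2+29, 8+24, 12+21, …, 12+2, 18+0) = 33
Maximum revenue is €33.
Now minimize piece count subject to staying optimal: for each k, pieces[k] = 1 + min over i with p[i]+r[k−i]=r[k] of pieces[k−i].
pieces[5] = 1
pieces[6] = 2
pieces[7] = 2
pieces[8] = 2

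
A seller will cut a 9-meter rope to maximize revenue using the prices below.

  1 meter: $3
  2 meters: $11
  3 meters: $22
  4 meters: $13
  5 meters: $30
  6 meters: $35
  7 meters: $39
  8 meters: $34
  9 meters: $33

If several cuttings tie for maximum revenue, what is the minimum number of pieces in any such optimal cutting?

Build r[k] bottom-up: r[k] = max over allowed piece i of (p[i] + r[k−i]).
r[1] = 3
r[2] = 11
r[3] = 22
r[4] = 25  (first piece 1, then r[3]=22)
r[5] = 33  (first piece 2, then r[3]=22)
r[6] = 44  (first piece 3, then r[3]=22)
r[7] = 47  (first piece 1, then r[6]=44)
r[8] = 55  (first piece 2, then r[6]=44)
r[9] = 66  (first piece 3, then r[6]=44)
Maximum revenue is $66.
Now minimize piece count subject to staying optimal: for each k, pieces[k] = 1 + min over i with p[i]+r[k−i]=r[k] of pieces[k−i].
pieces[6] = 2
pieces[7] = 3
pieces[8] = 3
pieces[9] = 3

3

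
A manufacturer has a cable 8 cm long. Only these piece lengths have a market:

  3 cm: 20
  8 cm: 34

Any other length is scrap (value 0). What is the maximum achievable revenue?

40

Let r[k] be the best obtainable value from length k. For each k, try every first piece i and keep the best of price[i] + r[k−i].
r[1] = 0
r[2] = 0
r[3] = 20
r[4] = 20
r[5] = 20
r[6] = 40  (first piece 3, then r[3]=20)
r[7] = 40
r[8] = max(20+20, 34+0) = 40
One optimal cutting: pieces 3 + 3 with 2 cm of scrap → 40.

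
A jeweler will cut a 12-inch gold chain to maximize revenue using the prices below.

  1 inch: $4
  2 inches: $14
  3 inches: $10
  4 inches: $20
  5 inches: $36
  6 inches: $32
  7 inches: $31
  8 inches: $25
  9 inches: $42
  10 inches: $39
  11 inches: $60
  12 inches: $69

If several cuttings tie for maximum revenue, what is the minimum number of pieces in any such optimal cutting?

Consider every possible first cut. r[k] is the best of p[i]+r[k−i] over all sellable i≤k.
r[1] = 4
r[2] = max(4+4, 14+0) = 14
r[3] = max(4+14, 14+4, 10+0) = 18
r[4] = max(4+18, 14+14, 10+4, 20+0) = 28
r[5] = max(4+28, 14+18, 10+14, 20+4, 36+0) = 36
r[6] = max(4+36, 14+28, 10+18, 20+14, 36+4, 32+0) = 42
r[7] = max(4+42, 14+36, 10+28, …, 32+4, 31+0) = 50
r[8] = max(4+50, 14+42, 10+36, …, 31+4, 25+0) = 56
r[9] = max(4+56, 14+50, 10+42, …, 25+4, 42+0) = 64
r[10] = max(4+64, 14+56, 10+50, …, 42+4, 39+0) = 72
r[11] = max(4+72, 14+64, 10+56, …, 39+4, 60+0) = 78
r[12] = max(4+78, 14+72, 10+64, …, 60+4, 69+0) = 86
Maximum revenue is $86.
Now minimize piece count subject to staying optimal: for each k, pieces[k] = 1 + min over i with p[i]+r[k−i]=r[k] of pieces[k−i].
pieces[9] = 3
pieces[10] = 2
pieces[11] = 4
pieces[12] = 3

3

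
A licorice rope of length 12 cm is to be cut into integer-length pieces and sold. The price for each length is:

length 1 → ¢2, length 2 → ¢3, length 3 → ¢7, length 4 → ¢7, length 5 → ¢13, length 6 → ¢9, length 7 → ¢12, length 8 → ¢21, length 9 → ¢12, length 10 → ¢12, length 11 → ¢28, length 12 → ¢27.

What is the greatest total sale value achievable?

Let best[k] be the best obtainable value from length k. For each k, try every first piece i and keep the best of price[i] + best[k−i].
best[1] = 2
best[2] = 4  (first piece 1, then best[1]=2)
best[3] = 7
best[4] = 9  (first piece 1, then best[3]=7)
best[5] = 13
best[6] = 15  (first piece 1, then best[5]=13)
best[7] = 17  (first piece 1, then best[6]=15)
best[8] = 21
best[9] = 23  (first piece 1, then best[8]=21)
best[10] = 26  (first piece 5, then best[5]=13)
best[11] = 28  (first piece 1, then best[10]=26)
best[12] = 30  (first piece 1, then best[11]=28)
One optimal cutting: 5 + 5 + 1 + 1 → ¢13 + ¢13 + ¢2 + ¢2 = ¢30.

30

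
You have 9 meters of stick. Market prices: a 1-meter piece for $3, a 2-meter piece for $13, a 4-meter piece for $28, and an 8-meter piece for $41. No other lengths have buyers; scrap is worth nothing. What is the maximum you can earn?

59

Build r[k] bottom-up: r[k] = max over allowed piece i of (p[i] + r[k−i]).
r[1] = 3
r[2] = max(3+3, 13+0) = 13
r[3] = max(3+13, 13+3) = 16
r[4] = max(3+16, 13+13, 28+0) = 28
r[5] = max(3+28, 13+16, 28+3) = 31
r[6] = max(3+31, 13+28, 28+13) = 41
r[7] = max(3+41, 13+31, 28+16) = 44
r[8] = max(3+44, 13+41, 28+28, 41+0) = 56
r[9] = max(3+56, 13+44, 28+31, 41+3) = 59
One optimal cutting: 4 + 4 + 1 → $59.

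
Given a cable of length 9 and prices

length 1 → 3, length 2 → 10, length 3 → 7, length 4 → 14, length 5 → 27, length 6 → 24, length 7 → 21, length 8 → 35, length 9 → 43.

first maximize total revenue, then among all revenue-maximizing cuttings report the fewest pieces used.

3

Let r[k] be the best obtainable value from length k. For each k, try every first piece i and keep the best of price[i] + r[k−i].
r[1] = 3
r[2] = 10
r[3] = 13  (first piece 1, then r[2]=10)
r[4] = 20  (first piece 2, then r[2]=10)
r[5] = 27
r[6] = 30  (first piece 1, then r[5]=27)
r[7] = 37  (first piece 2, then r[5]=27)
r[8] = 40  (first piece 1, then r[7]=37)
r[9] = 47  (first piece 2, then r[7]=37)
Maximum revenue is 47.
Now minimize piece count subject to staying optimal: for each k, pieces[k] = 1 + min over i with p[i]+r[k−i]=r[k] of pieces[k−i].
pieces[6] = 2
pieces[7] = 2
pieces[8] = 3
pieces[9] = 3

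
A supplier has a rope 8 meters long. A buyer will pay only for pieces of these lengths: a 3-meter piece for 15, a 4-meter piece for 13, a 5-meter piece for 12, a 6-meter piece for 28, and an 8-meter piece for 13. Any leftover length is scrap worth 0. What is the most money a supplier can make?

30

Let r[k] be the best obtainable value from length k. For each k, try every first piece i and keep the best of price[i] + r[k−i].
r[1] = 0
r[2] = 0
r[3] = 15
r[4] = max(15+0, 13+0) = 15
r[5] = max(15+0, 13+0, 12+0) = 15
r[6] = max(15+15, 13+0, 12+0, 28+0) = 30
r[7] = max(15+15, 13+15, 12+0, 28+0) = 30
r[8] = max(15+15, 13+15, 12+15, 28+0, 13+0) = 30
One optimal cutting: pieces 3 + 3 with 2 meters of scrap → 30.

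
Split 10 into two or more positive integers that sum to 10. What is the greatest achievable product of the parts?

36

Define prod[k] = max over 1≤i<k of i · max(k−i, prod[k−i]); the inner max lets the remainder stay uncut if that's better.
prod[2] = 1·max(1,0) = 1·1 = 1
prod[3] = 1·max(2,1) = 1·2 = 2
prod[4] = 2·max(2,1) = 2·2 = 4
prod[5] = 2·max(3,2) = 2·3 = 6
prod[6] = 3·max(3,2) = 3·3 = 9
prod[7] = 2·max(5,6) = 2·6 = 12
prod[8] = 2·max(6,9) = 2·9 = 18
prod[9] = 3·max(6,9) = 3·9 = 27
prod[10] = 2·max(8,18) = 2·18 = 36
One optimal split: 3 + 3 + 2 + 2; product 3·3·2·2 = 36.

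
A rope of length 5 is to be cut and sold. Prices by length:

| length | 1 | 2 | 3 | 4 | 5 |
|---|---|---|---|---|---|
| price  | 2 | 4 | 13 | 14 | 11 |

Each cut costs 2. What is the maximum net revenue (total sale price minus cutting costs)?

Build net[k] bottom-up: net[k] = max over allowed piece i of (p[i] + net[k−i]) − 2 per cut.
net[1] = 2
net[2] = 4
net[3] = 13
net[4] = 14
net[5] = 15  (first piece 2, then net[3]=13)
One optimal plan: pieces 3 + 2 (1 cut) → 17 − 2 = 15.

15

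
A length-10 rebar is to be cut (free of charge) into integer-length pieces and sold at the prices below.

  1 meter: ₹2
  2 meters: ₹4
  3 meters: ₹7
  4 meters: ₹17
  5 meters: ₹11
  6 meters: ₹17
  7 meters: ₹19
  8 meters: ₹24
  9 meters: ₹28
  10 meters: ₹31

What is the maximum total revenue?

Consider every possible first cut. v[k] is the best of p[i]+v[k−i] over all sellable i≤k.
v[1] = 2
v[2] = 4  (first piece 1, then v[1]=2)
v[3] = 7
v[4] = 17
v[5] = 19  (first piece 1, then v[4]=17)
v[6] = 21  (first piece 1, then v[5]=19)
v[7] = 24  (first piece 3, then v[4]=17)
v[8] = 34  (first piece 4, then v[4]=17)
v[9] = 36  (first piece 1, then v[8]=34)
v[10] = 38  (first piece 1, then v[9]=36)
One optimal cutting: 4 + 4 + 1 + 1 → ₹17 + ₹17 + ₹2 + ₹2 = ₹38.

38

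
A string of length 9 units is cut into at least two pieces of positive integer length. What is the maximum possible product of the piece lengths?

27

Fill g[k] for k=2..9: at each k try every first piece i and multiply by the better of (k−i) uncut or g[k−i].
Small cases: g[2]=1.
g[3] = 1×max(2,1) = 1×2 = 2
g[4] = 2×max(2,1) = 2×2 = 4
g[5] = 2×max(3,2) = 2×3 = 6
g[6] = 3×max(3,2) = 3×3 = 9
g[7] = 2×max(5,6) = 2×6 = 12
g[8] = 2×max(6,9) = 2×9 = 18
g[9] = 3×max(6,9) = 3×9 = 27
One optimal split: 3 + 3 + 3; product 3×3×3 = 27.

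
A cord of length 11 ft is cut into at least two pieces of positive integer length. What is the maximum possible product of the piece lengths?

54

Define m[k] = max over 1≤i<k of i · max(k−i, m[k−i]); the inner max lets the remainder stay uncut if that's better.
m[2] = 1·max(1,0) = 1·1 = 1
m[3] = 1·max(2,1) = 1·2 = 2
m[4] = 2·max(2,1) = 2·2 = 4
m[5] = 2·max(3,2) = 2·3 = 6
m[6] = 3·max(3,2) = 3·3 = 9
m[7] = 2·max(5,6) = 2·6 = 12
m[8] = 2·max(6,9) = 2·9 = 18
m[9] = 3·max(6,9) = 3·9 = 27
m[10] = 2·max(8,18) = 2·18 = 36
m[11] = 2·max(9,27) = 2·27 = 54
One optimal split: 3 + 3 + 3 + 2; product 3·3·3·2 = 54.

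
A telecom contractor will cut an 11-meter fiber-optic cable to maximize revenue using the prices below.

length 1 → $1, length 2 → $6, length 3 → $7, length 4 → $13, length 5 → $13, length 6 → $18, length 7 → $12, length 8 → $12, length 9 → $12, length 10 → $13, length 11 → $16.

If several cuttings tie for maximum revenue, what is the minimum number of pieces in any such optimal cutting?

3

Consider every possible first cut. r[k] is the best of p[i]+r[k−i] over all sellable i≤k.
r[1] = 1
r[2] = 6
r[3] = 7  (first piece 1, then r[2]=6)
r[4] = 13
r[5] = 14  (first piece 1, then r[4]=13)
r[6] = 19  (first piece 2, then r[4]=13)
r[7] = 20  (first piece 1, then r[6]=19)
r[8] = 26  (first piece 4, then r[4]=13)
r[9] = 27  (first piece 1, then r[8]=26)
r[10] = 32  (first piece 2, then r[8]=26)
r[11] = 33  (first piece 1, then r[10]=32)
Maximum revenue is $33.
Now minimize piece count subject to staying optimal: for each k, pieces[k] = 1 + min over i with p[i]+r[k−i]=r[k] of pieces[k−i].
pieces[8] = 2
pieces[9] = 3
pieces[10] = 3
pieces[11] = 3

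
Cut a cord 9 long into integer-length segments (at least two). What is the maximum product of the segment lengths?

27

Let m[k] be the best product for length k (with at least one cut). For each first piece i, the rest contributes max(k−i, m[k−i]).
m[2] = 1*max(1,0) = 1*1 = 1
m[3] = 1*max(2,1) = 1*2 = 2
m[4] = 2*max(2,1) = 2*2 = 4
m[5] = 2*max(3,2) = 2*3 = 6
m[6] = 3*max(3,2) = 3*3 = 9
m[7] = 2*max(5,6) = 2*6 = 12
m[8] = 2*max(6,9) = 2*9 = 18
m[9] = 3*max(6,9) = 3*9 = 27
One optimal split: 3 + 3 + 3; product 3*3*3 = 27.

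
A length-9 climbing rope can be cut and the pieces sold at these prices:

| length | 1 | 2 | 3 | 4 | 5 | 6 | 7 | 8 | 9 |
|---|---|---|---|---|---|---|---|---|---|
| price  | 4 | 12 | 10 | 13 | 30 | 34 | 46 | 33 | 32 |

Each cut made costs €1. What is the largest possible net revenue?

57

Build net[k] bottom-up: net[k] = max over allowed piece i of (p[i] + net[k−i]) − 1 per cut.
net[1] = 4
net[2] = max(4+4-1, 12+0) = 12
net[3] = max(4+12-1, 12+4-1, 10+0) = 15
net[4] = max(4+15-1, 12+12-1, 10+4-1, 13+0) = 23
net[5] = max(4+23-1, 12+15-1, 10+12-1, 13+4-1, 30+0) = 30
net[6] = max(4+30-1, 12+23-1, 10+15-1, 13+12-1, 30+4-1, 34+0) = 34
net[7] = max(4+34-1, 12+30-1, 10+23-1, …, 34+4-1, 46+0) = 46
net[8] = max(4+46-1, 12+34-1, 10+30-1, …, 46+4-1, 33+0) = 49
net[9] = max(4+49-1, 12+46-1, 10+34-1, …, 33+4-1, 32+0) = 57
One optimal plan: pieces 7 + 2 (1 cut) → €58 − €1 = €57.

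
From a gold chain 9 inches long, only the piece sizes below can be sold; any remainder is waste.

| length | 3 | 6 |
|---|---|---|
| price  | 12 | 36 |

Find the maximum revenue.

48

Build r[k] bottom-up: r[k] = max over allowed piece i of (p[i] + r[k−i]).
r[1] = 0
r[2] = 0
r[3] = 12
r[4] = 12
r[5] = 12
r[6] = max(12+12, 36+0) = 36
r[7] = max(12+12, 36+0) = 36
r[8] = max(12+12, 36+0) = 36
r[9] = max(12+36, 36+12) = 48
One optimal cutting: 6 + 3 → $48.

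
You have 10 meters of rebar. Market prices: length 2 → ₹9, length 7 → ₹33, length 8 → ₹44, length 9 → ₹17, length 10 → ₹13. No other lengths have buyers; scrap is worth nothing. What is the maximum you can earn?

53

Consider every possible first cut. f[k] is the best of p[i]+f[k−i] over all sellable i≤k.
f[1] = 0
f[2] = 9
f[3] = 9
f[4] = 18  (first piece 2, then f[2]=9)
f[5] = 18
f[6] = 27  (first piece 2, then f[4]=18)
f[7] = max(9+18, 33+0) = 33
f[8] = max(9+27, 33+0, 44+0) = 44
f[9] = max(9+33, 33+9, 44+0, 17+0) = 44
f[10] = max(9+44, 33+9, 44+9, 17+0, 13+0) = 53
One optimal cutting: 8 + 2 → ₹53.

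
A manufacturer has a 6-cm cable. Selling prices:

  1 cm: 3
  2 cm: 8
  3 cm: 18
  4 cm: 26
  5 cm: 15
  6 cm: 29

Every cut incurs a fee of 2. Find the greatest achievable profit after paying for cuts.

Let r[k] be the best obtainable value from length k. For each k, try every first piece i and keep the best of price[i] + r[k−i] minus the 2 cut fee when i<k.
r[1] = 3
r[2] = 8
r[3] = 18
r[4] = 26
r[5] = 27  (first piece 1, then r[4]=26)
r[6] = 34  (first piece 3, then r[3]=18)
One optimal plan: pieces 3 + 3 (1 cut) → 36 − 2 = 34.

34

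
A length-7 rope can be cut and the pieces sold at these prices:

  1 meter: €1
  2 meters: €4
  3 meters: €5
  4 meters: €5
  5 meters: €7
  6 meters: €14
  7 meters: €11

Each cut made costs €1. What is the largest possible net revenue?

14

Build v[k] bottom-up: v[k] = max over allowed piece i of (p[i] + v[k−i]) − 1 per cut.
v[1] = 1
v[2] = max(1+1-1, 4+0) = 4
v[3] = max(1+4-1, 4+1-1, 5+0) = 5
v[4] = max(1+5-1, 4+4-1, 5+1-1, 5+0) = 7
v[5] = max(1+7-1, 4+5-1, 5+4-1, 5+1-1, 7+0) = 8
v[6] = max(1+8-1, 4+7-1, 5+5-1, 5+4-1, 7+1-1, 14+0) = 14
v[7] = max(1+14-1, 4+8-1, 5+7-1, …, 14+1-1, 11+0) = 14
One optimal plan: pieces 6 + 1 (1 cut) → €15 − €1 = €14.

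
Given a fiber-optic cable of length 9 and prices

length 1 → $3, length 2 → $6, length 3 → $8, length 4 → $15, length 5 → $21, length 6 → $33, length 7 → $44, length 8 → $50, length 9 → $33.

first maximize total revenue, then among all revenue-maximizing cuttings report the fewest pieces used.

Let r[k] be the best obtainable value from length k. For each k, try every first piece i and keep the best of price[i] + r[k−i].
r[1] = 3
r[2] = 6  (first piece 1, then r[1]=3)
r[3] = 9  (first piece 1, then r[2]=6)
r[4] = 15
r[5] = 21
r[6] = 33
r[7] = 44
r[8] = 50
r[9] = 53  (first piece 1, then r[8]=50)
Maximum revenue is $53.
Now minimize piece count subject to staying optimal: for each k, pieces[k] = 1 + min over i with p[i]+r[k−i]=r[k] of pieces[k−i].
pieces[6] = 1
pieces[7] = 1
pieces[8] = 1
pieces[9] = 2

2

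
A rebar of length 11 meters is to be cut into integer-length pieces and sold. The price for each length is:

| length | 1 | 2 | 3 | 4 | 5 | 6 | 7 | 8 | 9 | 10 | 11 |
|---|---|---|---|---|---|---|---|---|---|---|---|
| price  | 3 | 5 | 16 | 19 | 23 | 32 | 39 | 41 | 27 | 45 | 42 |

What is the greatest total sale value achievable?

Consider every possible first cut. v[k] is the best of p[i]+v[k−i] over all sellable i≤k.
v[1] = 3
v[2] = max(3+3, 5+0) = 6
v[3] = max(3+6, 5+3, 16+0) = 16
v[4] = max(3+16, 5+6, 16+3, 19+0) = 19
v[5] = max(3+19, 5+16, 16+6, 19+3, 23+0) = 23
v[6] = max(3+23, 5+19, 16+16, 19+6, 23+3, 32+0) = 32
v[7] = max(3+32, 5+23, 16+19, …, 32+3, 39+0) = 39
v[8] = max(3+39, 5+32, 16+23, …, 39+3, 41+0) = 42
v[9] = max(3+42, 5+39, 16+32, …, 41+3, 27+0) = 48
v[10] = max(3+48, 5+42, 16+39, …, 27+3, 45+0) = 55
v[11] = max(3+55, 5+48, 16+42, …, 45+3, 42+0) = 58
One optimal cutting: 7 + 3 + 1 → ₹39 + ₹16 + ₹3 = ₹58.

58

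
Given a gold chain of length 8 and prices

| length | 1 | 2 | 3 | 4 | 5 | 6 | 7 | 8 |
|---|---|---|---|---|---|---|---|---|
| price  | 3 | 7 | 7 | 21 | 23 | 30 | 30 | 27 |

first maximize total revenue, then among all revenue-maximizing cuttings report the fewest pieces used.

Build r[k] bottom-up: r[k] = max over allowed piece i of (p[i] + r[k−i]).
r[1] = 3
r[2] = max(3+3, 7+0) = 7
r[3] = max(3+7, 7+3, 7+0) = 10
r[4] = max(3+10, 7+7, 7+3, 21+0) = 21
r[5] = max(3+21, 7+10, 7+7, 21+3, 23+0) = 24
r[6] = max(3+24, 7+21, 7+10, 21+7, 23+3, 30+0) = 30
r[7] = max(3+30, 7+24, 7+21, …, 30+3, 30+0) = 33
r[8] = max(3+33, 7+30, 7+24, …, 30+3, 27+0) = 42
Maximum revenue is $42.
Now minimize piece count subject to staying optimal: for each k, pieces[k] = 1 + min over i with p[i]+r[k−i]=r[k] of pieces[k−i].
pieces[5] = 2
pieces[6] = 1
pieces[7] = 2
pieces[8] = 2

2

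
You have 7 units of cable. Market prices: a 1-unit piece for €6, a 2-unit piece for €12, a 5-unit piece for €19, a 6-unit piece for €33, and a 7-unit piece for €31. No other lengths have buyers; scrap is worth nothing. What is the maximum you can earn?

42

Let best[k] be the best obtainable value from length k. For each k, try every first piece i and keep the best of price[i] + best[k−i].
best[1] = 6
best[2] = max(6+6, 12+0) = 12
best[3] = max(6+12, 12+6) = 18
best[4] = max(6+18, 12+12) = 24
best[5] = max(6+24, 12+18, 19+0) = 30
best[6] = max(6+30, 12+24, 19+6, 33+0) = 36
best[7] = max(6+36, 12+30, 19+12, 33+6, 31+0) = 42
One optimal cutting: 1 + 1 + 1 + 1 + 1 + 1 + 1 → €42.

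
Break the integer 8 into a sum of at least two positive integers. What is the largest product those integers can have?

Let prod[k] be the best product for length k (with at least one cut). For each first piece i, the rest contributes max(k−i, prod[k−i]).
prod[2] = 1×max(1,0) = 1×1 = 1
prod[3] = max(1×2, 2×1) = 2
prod[4] = max(1×3, 2×2, 3×1) = 4
prod[5] = max(1×4, 2×3, 3×2, 4×1) = 6
prod[6] = max(1×6, 2×4, 3×3, 4×2, 5×1) = 9
prod[7] = max(1×9, 2×6, 3×4, 4×3, 5×2, 6×1) = 12
prod[8] = max(1×12, 2×9, 3×6, …, 6×2, 7×1) = 18
One optimal split: 3 + 3 + 2; product 3×3×2 = 18.

18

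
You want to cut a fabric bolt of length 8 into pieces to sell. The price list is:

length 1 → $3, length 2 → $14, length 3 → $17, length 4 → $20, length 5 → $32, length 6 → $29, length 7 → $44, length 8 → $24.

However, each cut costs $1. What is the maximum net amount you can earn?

53

Build v[k] bottom-up: v[k] = max over allowed piece i of (p[i] + v[k−i]) − 1 per cut.
v[1] = 3
v[2] = max(3+3-1, 14+0) = 14
v[3] = max(3+14-1, 14+3-1, 17+0) = 17
v[4] = max(3+17-1, 14+14-1, 17+3-1, 20+0) = 27
v[5] = max(3+27-1, 14+17-1, 17+14-1, 20+3-1, 32+0) = 32
v[6] = max(3+32-1, 14+27-1, 17+17-1, 20+14-1, 32+3-1, 29+0) = 40
v[7] = max(3+40-1, 14+32-1, 17+27-1, …, 29+3-1, 44+0) = 45
v[8] = max(3+45-1, 14+40-1, 17+32-1, …, 44+3-1, 24+0) = 53
One optimal plan: pieces 2 + 2 + 2 + 2 (3 cuts) → $56 − $3 = $53.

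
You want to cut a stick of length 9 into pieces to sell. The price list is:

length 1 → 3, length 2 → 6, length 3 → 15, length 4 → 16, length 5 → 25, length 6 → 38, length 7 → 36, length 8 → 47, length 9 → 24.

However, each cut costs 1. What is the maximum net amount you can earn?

Consider every possible first cut. net[k] is the best of p[i]+net[k−i] over all sellable i≤k, charging 1 whenever i<k.
net[1] = 3
net[2] = max(3+3-1, 6+0) = 6
net[3] = max(3+6-1, 6+3-1, 15+0) = 15
net[4] = max(3+15-1, 6+6-1, 15+3-1, 16+0) = 17
net[5] = max(3+17-1, 6+15-1, 15+6-1, 16+3-1, 25+0) = 25
net[6] = max(3+25-1, 6+17-1, 15+15-1, 16+6-1, 25+3-1, 38+0) = 38
net[7] = max(3+38-1, 6+25-1, 15+17-1, …, 38+3-1, 36+0) = 40
net[8] = max(3+40-1, 6+38-1, 15+25-1, …, 36+3-1, 47+0) = 47
net[9] = max(3+47-1, 6+40-1, 15+38-1, …, 47+3-1, 24+0) = 52
One optimal plan: pieces 6 + 3 (1 cut) → 53 − 1 = 52.

52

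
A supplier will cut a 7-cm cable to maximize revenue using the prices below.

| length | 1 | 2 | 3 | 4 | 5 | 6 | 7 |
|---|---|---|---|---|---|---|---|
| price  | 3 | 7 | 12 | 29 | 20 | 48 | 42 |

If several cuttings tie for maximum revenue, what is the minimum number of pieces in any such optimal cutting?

Let r[k] be the best obtainable value from length k. For each k, try every first piece i and keep the best of price[i] + r[k−i].
r[1] = 3
r[2] = max(3+3, 7+0) = 7
r[3] = max(3+7, 7+3, 12+0) = 12
r[4] = max(3+12, 7+7, 12+3, 29+0) = 29
r[5] = max(3+29, 7+12, 12+7, 29+3, 20+0) = 32
r[6] = max(3+32, 7+29, 12+12, 29+7, 20+3, 48+0) = 48
r[7] = max(3+48, 7+32, 12+29, …, 48+3, 42+0) = 51
Maximum revenue is 51.
Now minimize piece count subject to staying optimal: for each k, pieces[k] = 1 + min over i with p[i]+r[k−i]=r[k] of pieces[k−i].
pieces[4] = 1
pieces[5] = 2
pieces[6] = 1
pieces[7] = 2

2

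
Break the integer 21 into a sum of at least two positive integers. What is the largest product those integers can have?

Define f[k] = max over 1≤i<k of i · max(k−i, f[k−i]); the inner max lets the remainder stay uncut if that's better.
f[2] = 1·max(1,0) = 1·1 = 1
f[3] = max(1·2, 2·1) = 2
f[4] = max(1·3, 2·2, 3·1) = 4
f[5] = max(1·4, 2·3, 3·2, 4·1) = 6
f[6] = max(1·6, 2·4, 3·3, 4·2, 5·1) = 9
f[7] = max(1·9, 2·6, 3·4, 4·3, 5·2, 6·1) = 12
f[8] = max(1·12, 2·9, 3·6, …, 6·2, 7·1) = 18
f[9] = max(1·18, 2·12, 3·9, …, 7·2, 8·1) = 27
f[10] = max(1·27, 2·18, 3·12, …, 8·2, 9·1) = 36
f[11] = max(1·36, 2·27, 3·18, …, 9·2, 10·1) = 54
f[12] = max(1·54, 2·36, 3·27, …, 10·2, 11·1) = 81
f[13] = max(1·81, 2·54, 3·36, …, 11·2, 12·1) = 108
f[14] = max(1·108, 2·81, 3·54, …, 12·2, 13·1) = 162
f[15] = max(1·162, 2·108, 3·81, …, 13·2, 14·1) = 243
f[16] = max(1·243, 2·162, 3·108, …, 14·2, 15·1) = 324
f[17] = max(1·324, 2·243, 3·162, …, 15·2, 16·1) = 486
f[18] = max(1·486, 2·324, 3·243, …, 16·2, 17·1) = 729
f[19] = max(1·729, 2·486, 3·324, …, 17·2, 18·1) = 972
f[20] = max(1·972, 2·729, 3·486, …, 18·2, 19·1) = 1458
f[21] = max(1·1458, 2·972, 3·729, …, 19·2, 20·1) = 2187
One optimal split: 3 + 3 + 3 + 3 + 3 + 3 + 3; product 3·3·3·3·3·3·3 = 2187.

2187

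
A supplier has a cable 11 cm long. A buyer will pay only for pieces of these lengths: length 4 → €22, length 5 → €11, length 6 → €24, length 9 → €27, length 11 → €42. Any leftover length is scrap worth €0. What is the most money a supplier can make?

Build f[k] bottom-up: f[k] = max over allowed piece i of (p[i] + f[k−i]).
f[1] = 0
f[2] = 0
f[3] = 0
f[4] = 22
f[5] = 22
f[6] = 24
f[7] = 24
f[8] = 44  (first piece 4, then f[4]=22)
f[9] = 44
f[10] = 46  (first piece 4, then f[6]=24)
f[11] = 46
One optimal cutting: pieces 6 + 4 with 1 cm of scrap → €46.

46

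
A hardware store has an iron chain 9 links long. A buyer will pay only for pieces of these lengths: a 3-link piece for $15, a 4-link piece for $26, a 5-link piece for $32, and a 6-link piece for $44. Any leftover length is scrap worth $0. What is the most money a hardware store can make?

59

Let best[k] be the best obtainable value from length k. For each k, try every first piece i and keep the best of price[i] + best[k−i].
best[1] = 0
best[2] = 0
best[3] = 15
best[4] = 26
best[5] = 32
best[6] = 44
best[7] = 44
best[8] = 52  (first piece 4, then best[4]=26)
best[9] = 59  (first piece 3, then best[6]=44)
One optimal cutting: 6 + 3 → $59.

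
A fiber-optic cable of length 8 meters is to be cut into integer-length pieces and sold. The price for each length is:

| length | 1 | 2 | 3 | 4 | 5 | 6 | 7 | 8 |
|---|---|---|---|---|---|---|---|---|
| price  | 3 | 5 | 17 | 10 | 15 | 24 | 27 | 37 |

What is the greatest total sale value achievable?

40

Consider every possible first cut. r[k] is the best of p[i]+r[k−i] over all sellable i≤k.
r[1] = 3
r[2] = 6  (first piece 1, then r[1]=3)
r[3] = 17
r[4] = 20  (first piece 1, then r[3]=17)
r[5] = 23  (first piece 1, then r[4]=20)
r[6] = 34  (first piece 3, then r[3]=17)
r[7] = 37  (first piece 1, then r[6]=34)
r[8] = 40  (first piece 1, then r[7]=37)
One optimal cutting: 3 + 3 + 1 + 1 → $17 + $17 + $3 + $3 = $40.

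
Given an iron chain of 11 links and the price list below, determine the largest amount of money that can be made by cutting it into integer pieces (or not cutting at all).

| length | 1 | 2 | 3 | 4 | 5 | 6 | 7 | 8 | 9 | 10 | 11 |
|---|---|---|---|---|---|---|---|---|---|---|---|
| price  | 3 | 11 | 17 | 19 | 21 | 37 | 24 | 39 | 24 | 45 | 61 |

65

Build v[k] bottom-up: v[k] = max over allowed piece i of (p[i] + v[k−i]).
v[1] = 3
v[2] = max(3+3, 11+0) = 11
v[3] = max(3+11, 11+3, 17+0) = 17
v[4] = max(3+17, 11+11, 17+3, 19+0) = 22
v[5] = max(3+22, 11+17, 17+11, 19+3, 21+0) = 28
v[6] = max(3+28, 11+22, 17+17, 19+11, 21+3, 37+0) = 37
v[7] = max(3+37, 11+28, 17+22, …, 37+3, 24+0) = 40
v[8] = max(3+40, 11+37, 17+28, …, 24+3, 39+0) = 48
v[9] = max(3+48, 11+40, 17+37, …, 39+3, 24+0) = 54
v[10] = max(3+54, 11+48, 17+40, …, 24+3, 45+0) = 59
v[11] = max(3+59, 11+54, 17+48, …, 45+3, 61+0) = 65
One optimal cutting: 6 + 3 + 2 → $37 + $17 + $11 = $65.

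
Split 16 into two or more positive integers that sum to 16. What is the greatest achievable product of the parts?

324

Define P[k] = max over 1≤i<k of i · max(k−i, P[k−i]); the inner max lets the remainder stay uncut if that's better.
P[2] = 1×max(1,0) = 1×1 = 1
P[3] = 1×max(2,1) = 1×2 = 2
P[4] = 2×max(2,1) = 2×2 = 4
P[5] = 2×max(3,2) = 2×3 = 6
P[6] = 3×max(3,2) = 3×3 = 9
P[7] = 2×max(5,6) = 2×6 = 12
P[8] = 2×max(6,9) = 2×9 = 18
P[9] = 3×max(6,9) = 3×9 = 27
P[10] = 2×max(8,18) = 2×18 = 36
P[11] = 2×max(9,27) = 2×27 = 54
P[12] = 3×max(9,27) = 3×27 = 81
P[13] = 2×max(11,54) = 2×54 = 108
P[14] = 2×max(12,81) = 2×81 = 162
P[15] = 3×max(12,81) = 3×81 = 243
P[16] = 2×max(14,162) = 2×162 = 324
One optimal split: 3 + 3 + 3 + 3 + 2 + 2; product 3×3×3×3×2×2 = 324.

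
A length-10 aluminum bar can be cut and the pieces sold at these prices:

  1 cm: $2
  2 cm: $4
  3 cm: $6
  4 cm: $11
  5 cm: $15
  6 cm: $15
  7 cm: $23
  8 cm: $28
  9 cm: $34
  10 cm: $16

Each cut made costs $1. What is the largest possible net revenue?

35

Build r[k] bottom-up: r[k] = max over allowed piece i of (p[i] + r[k−i]) − 1 per cut.
r[1] = 2
r[2] = max(2+2-1, 4+0) = 4
r[3] = max(2+4-1, 4+2-1, 6+0) = 6
r[4] = max(2+6-1, 4+4-1, 6+2-1, 11+0) = 11
r[5] = max(2+11-1, 4+6-1, 6+4-1, 11+2-1, 15+0) = 15
r[6] = max(2+15-1, 4+11-1, 6+6-1, 11+4-1, 15+2-1, 15+0) = 16
r[7] = max(2+16-1, 4+15-1, 6+11-1, …, 15+2-1, 23+0) = 23
r[8] = max(2+23-1, 4+16-1, 6+15-1, …, 23+2-1, 28+0) = 28
r[9] = max(2+28-1, 4+23-1, 6+16-1, …, 28+2-1, 34+0) = 34
r[10] = max(2+34-1, 4+28-1, 6+23-1, …, 34+2-1, 16+0) = 35
One optimal plan: pieces 9 + 1 (1 cut) → $36 − $1 = $35.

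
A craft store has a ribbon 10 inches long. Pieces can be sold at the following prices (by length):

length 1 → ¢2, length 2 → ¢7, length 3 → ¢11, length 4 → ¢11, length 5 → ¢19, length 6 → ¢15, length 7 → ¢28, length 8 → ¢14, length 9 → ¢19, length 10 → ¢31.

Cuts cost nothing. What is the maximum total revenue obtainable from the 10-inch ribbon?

39

Let best[k] be the best obtainable value from length k. For each k, try every first piece i and keep the best of price[i] + best[k−i].
best[1] = 2
best[2] = max(2+2, 7+0) = 7
best[3] = max(2+7, 7+2, 11+0) = 11
best[4] = max(2+11, 7+7, 11+2, 11+0) = 14
best[5] = max(2+14, 7+11, 11+7, 11+2, 19+0) = 19
best[6] = max(2+19, 7+14, 11+11, 11+7, 19+2, 15+0) = 22
best[7] = max(2+22, 7+19, 11+14, …, 15+2, 28+0) = 28
best[8] = max(2+28, 7+22, 11+19, …, 28+2, 14+0) = 30
best[9] = max(2+30, 7+28, 11+22, …, 14+2, 19+0) = 35
best[10] = max(2+35, 7+30, 11+28, …, 19+2, 31+0) = 39
One optimal cutting: 7 + 3 → ¢28 + ¢11 = ¢39.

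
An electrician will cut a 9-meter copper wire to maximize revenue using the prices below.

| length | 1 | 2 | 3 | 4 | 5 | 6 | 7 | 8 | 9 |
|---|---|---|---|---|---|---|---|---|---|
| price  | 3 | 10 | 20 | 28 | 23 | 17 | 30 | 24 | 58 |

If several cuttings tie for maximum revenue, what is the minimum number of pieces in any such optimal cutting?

3

Let r[k] be the best obtainable value from length k. For each k, try every first piece i and keep the best of price[i] + r[k−i].
r[1] = 3
r[2] = 10
r[3] = 20
r[4] = 28
r[5] = 31  (first piece 1, then r[4]=28)
r[6] = 40  (first piece 3, then r[3]=20)
r[7] = 48  (first piece 3, then r[4]=28)
r[8] = 56  (first piece 4, then r[4]=28)
r[9] = 60  (first piece 3, then r[6]=40)
Maximum revenue is €60.
Now minimize piece count subject to staying optimal: for each k, pieces[k] = 1 + min over i with p[i]+r[k−i]=r[k] of pieces[k−i].
pieces[6] = 2
pieces[7] = 2
pieces[8] = 2
pieces[9] = 3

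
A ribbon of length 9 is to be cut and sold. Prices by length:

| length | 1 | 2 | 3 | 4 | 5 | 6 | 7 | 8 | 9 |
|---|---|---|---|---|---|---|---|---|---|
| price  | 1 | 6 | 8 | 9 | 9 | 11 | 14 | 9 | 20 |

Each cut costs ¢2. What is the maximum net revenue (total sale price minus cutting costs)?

20

Consider every possible first cut. v[k] is the best of p[i]+v[k−i] over all sellable i≤k, charging 2 whenever i<k.
v[1] = 1
v[2] = max(1+1-2, 6+0) = 6
v[3] = max(1+6-2, 6+1-2, 8+0) = 8
v[4] = max(1+8-2, 6+6-2, 8+1-2, 9+0) = 10
v[5] = max(1+10-2, 6+8-2, 8+6-2, 9+1-2, 9+0) = 12
v[6] = max(1+12-2, 6+10-2, 8+8-2, 9+6-2, 9+1-2, 11+0) = 14
v[7] = max(1+14-2, 6+12-2, 8+10-2, …, 11+1-2, 14+0) = 16
v[8] = max(1+16-2, 6+14-2, 8+12-2, …, 14+1-2, 9+0) = 18
v[9] = max(1+18-2, 6+16-2, 8+14-2, …, 9+1-2, 20+0) = 20
One optimal plan: pieces 3 + 2 + 2 + 2 (3 cuts) → ¢26 − ¢6 = ¢20.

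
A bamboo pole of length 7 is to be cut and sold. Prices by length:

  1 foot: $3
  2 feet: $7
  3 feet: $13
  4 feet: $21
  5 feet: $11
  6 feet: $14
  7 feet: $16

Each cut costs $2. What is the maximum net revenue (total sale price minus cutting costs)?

32

Let v[k] be the best obtainable value from length k. For each k, try every first piece i and keep the best of price[i] + v[k−i] minus the 2 cut fee when i<k.
v[1] = 3
v[2] = 7
v[3] = 13
v[4] = 21
v[5] = 22  (first piece 1, then v[4]=21)
v[6] = 26  (first piece 2, then v[4]=21)
v[7] = 32  (first piece 3, then v[4]=21)
One optimal plan: pieces 4 + 3 (1 cut) → $34 − $2 = $32.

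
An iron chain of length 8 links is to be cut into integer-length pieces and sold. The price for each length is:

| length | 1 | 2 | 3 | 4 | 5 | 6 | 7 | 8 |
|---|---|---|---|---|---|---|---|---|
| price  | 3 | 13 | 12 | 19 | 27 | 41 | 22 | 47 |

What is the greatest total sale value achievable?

Consider every possible first cut. v[k] is the best of p[i]+v[k−i] over all sellable i≤k.
v[1] = 3
v[2] = 13
v[3] = 16  (first piece 1, then v[2]=13)
v[4] = 26  (first piece 2, then v[2]=13)
v[5] = 29  (first piece 1, then v[4]=26)
v[6] = 41
v[7] = 44  (first piece 1, then v[6]=41)
v[8] = 54  (first piece 2, then v[6]=41)
One optimal cutting: 6 + 2 → $41 + $13 = $54.

54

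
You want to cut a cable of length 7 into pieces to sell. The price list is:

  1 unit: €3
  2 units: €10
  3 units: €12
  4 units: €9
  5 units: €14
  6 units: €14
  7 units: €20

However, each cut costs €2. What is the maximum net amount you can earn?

Let v[k] be the best obtainable value from length k. For each k, try every first piece i and keep the best of price[i] + v[k−i] minus the 2 cut fee when i<k.
v[1] = 3
v[2] = max(3+3-2, 10+0) = 10
v[3] = max(3+10-2, 10+3-2, 12+0) = 12
v[4] = max(3+12-2, 10+10-2, 12+3-2, 9+0) = 18
v[5] = max(3+18-2, 10+12-2, 12+10-2, 9+3-2, 14+0) = 20
v[6] = max(3+20-2, 10+18-2, 12+12-2, 9+10-2, 14+3-2, 14+0) = 26
v[7] = max(3+26-2, 10+20-2, 12+18-2, …, 14+3-2, 20+0) = 28
One optimal plan: pieces 3 + 2 + 2 (2 cuts) → €32 − €4 = €28.

28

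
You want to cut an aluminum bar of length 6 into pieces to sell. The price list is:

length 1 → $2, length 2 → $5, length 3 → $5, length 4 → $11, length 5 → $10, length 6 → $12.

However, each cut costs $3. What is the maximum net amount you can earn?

13

Consider every possible first cut. net[k] is the best of p[i]+net[k−i] over all sellable i≤k, charging 3 whenever i<k.
net[1] = 2
net[2] = max(2+2-3, 5+0) = 5
net[3] = max(2+5-3, 5+2-3, 5+0) = 5
net[4] = max(2+5-3, 5+5-3, 5+2-3, 11+0) = 11
net[5] = max(2+11-3, 5+5-3, 5+5-3, 11+2-3, 10+0) = 10
net[6] = max(2+10-3, 5+11-3, 5+5-3, 11+5-3, 10+2-3, 12+0) = 13
One optimal plan: pieces 4 + 2 (1 cut) → $16 − $3 = $13.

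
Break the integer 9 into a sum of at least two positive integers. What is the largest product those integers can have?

Let g[k] be the best product for length k (with at least one cut). For each first piece i, the rest contributes max(k−i, g[k−i]).
Small cases: g[2]=1, g[3]=2, g[4]=4.
g[5] = max(1·4, 2·3, 3·2, 4·1) = 6
g[6] = max(1·6, 2·4, 3·3, 4·2, 5·1) = 9
g[7] = max(1·9, 2·6, 3·4, 4·3, 5·2, 6·1) = 12
g[8] = max(1·12, 2·9, 3·6, …, 6·2, 7·1) = 18
g[9] = max(1·18, 2·12, 3·9, …, 7·2, 8·1) = 27
One optimal split: 3 + 3 + 3; product 3·3·3 = 27.

27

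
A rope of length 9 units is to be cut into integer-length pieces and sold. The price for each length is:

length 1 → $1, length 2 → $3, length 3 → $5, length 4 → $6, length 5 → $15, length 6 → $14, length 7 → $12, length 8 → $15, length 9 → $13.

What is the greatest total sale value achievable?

21

Consider every possible first cut. r[k] is the best of p[i]+r[k−i] over all sellable i≤k.
r[1] = 1
r[2] = 3
r[3] = 5
r[4] = 6  (first piece 1, then r[3]=5)
r[5] = 15
r[6] = 16  (first piece 1, then r[5]=15)
r[7] = 18  (first piece 2, then r[5]=15)
r[8] = 20  (first piece 3, then r[5]=15)
r[9] = 21  (first piece 1, then r[8]=20)
One optimal cutting: 5 + 3 + 1 → $15 + $5 + $1 = $21.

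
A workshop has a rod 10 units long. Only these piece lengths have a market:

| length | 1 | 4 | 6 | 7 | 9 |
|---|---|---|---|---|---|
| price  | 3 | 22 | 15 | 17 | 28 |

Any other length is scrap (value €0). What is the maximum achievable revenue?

Build r[k] bottom-up: r[k] = max over allowed piece i of (p[i] + r[k−i]).
r[1] = 3
r[2] = 6  (first piece 1, then r[1]=3)
r[3] = 9  (first piece 1, then r[2]=6)
r[4] = max(3+9, 22+0) = 22
r[5] = max(3+22, 22+3) = 25
r[6] = max(3+25, 22+6, 15+0) = 28
r[7] = max(3+28, 22+9, 15+3, 17+0) = 31
r[8] = max(3+31, 22+22, 15+6, 17+3) = 44
r[9] = max(3+44, 22+25, 15+9, 17+6, 28+0) = 47
r[10] = max(3+47, 22+28, 15+22, 17+9, 28+3) = 50
One optimal cutting: 4 + 4 + 1 + 1 → €50.

50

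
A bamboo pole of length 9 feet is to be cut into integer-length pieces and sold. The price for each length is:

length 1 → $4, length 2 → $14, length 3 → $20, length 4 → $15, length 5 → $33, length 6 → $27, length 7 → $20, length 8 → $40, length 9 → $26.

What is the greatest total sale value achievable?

62

Consider every possible first cut. r[k] is the best of p[i]+r[k−i] over all sellable i≤k.
r[1] = 4
r[2] = 14
r[3] = 20
r[4] = 28  (first piece 2, then r[2]=14)
r[5] = 34  (first piece 2, then r[3]=20)
r[6] = 42  (first piece 2, then r[4]=28)
r[7] = 48  (first piece 2, then r[5]=34)
r[8] = 56  (first piece 2, then r[6]=42)
r[9] = 62  (first piece 2, then r[7]=48)
One optimal cutting: 3 + 2 + 2 + 2 → $20 + $14 + $14 + $14 = $62.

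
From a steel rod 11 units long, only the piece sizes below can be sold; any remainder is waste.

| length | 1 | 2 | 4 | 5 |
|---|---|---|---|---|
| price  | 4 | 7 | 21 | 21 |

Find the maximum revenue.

54

Build f[k] bottom-up: f[k] = max over allowed piece i of (p[i] + f[k−i]).
f[1] = 4
f[2] = 8  (first piece 1, then f[1]=4)
f[3] = 12  (first piece 1, then f[2]=8)
f[4] = 21
f[5] = 25  (first piece 1, then f[4]=21)
f[6] = 29  (first piece 1, then f[5]=25)
f[7] = 33  (first piece 1, then f[6]=29)
f[8] = 42  (first piece 4, then f[4]=21)
f[9] = 46  (first piece 1, then f[8]=42)
f[10] = 50  (first piece 1, then f[9]=46)
f[11] = 54  (first piece 1, then f[10]=50)
One optimal cutting: 4 + 4 + 1 + 1 + 1 → $54.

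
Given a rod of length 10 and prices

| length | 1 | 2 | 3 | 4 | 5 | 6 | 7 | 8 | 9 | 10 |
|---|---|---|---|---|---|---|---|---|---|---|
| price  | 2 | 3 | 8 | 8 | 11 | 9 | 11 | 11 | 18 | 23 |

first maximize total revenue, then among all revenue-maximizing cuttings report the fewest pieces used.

4

Build r[k] bottom-up: r[k] = max over allowed piece i of (p[i] + r[k−i]).
r[1] = 2
r[2] = 4  (first piece 1, then r[1]=2)
r[3] = 8
r[4] = 10  (first piece 1, then r[3]=8)
r[5] = 12  (first piece 1, then r[4]=10)
r[6] = 16  (first piece 3, then r[3]=8)
r[7] = 18  (first piece 1, then r[6]=16)
r[8] = 20  (first piece 1, then r[7]=18)
r[9] = 24  (first piece 3, then r[6]=16)
r[10] = 26  (first piece 1, then r[9]=24)
Maximum revenue is €26.
Now minimize piece count subject to staying optimal: for each k, pieces[k] = 1 + min over i with p[i]+r[k−i]=r[k] of pieces[k−i].
pieces[7] = 3
pieces[8] = 4
pieces[9] = 3
pieces[10] = 4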